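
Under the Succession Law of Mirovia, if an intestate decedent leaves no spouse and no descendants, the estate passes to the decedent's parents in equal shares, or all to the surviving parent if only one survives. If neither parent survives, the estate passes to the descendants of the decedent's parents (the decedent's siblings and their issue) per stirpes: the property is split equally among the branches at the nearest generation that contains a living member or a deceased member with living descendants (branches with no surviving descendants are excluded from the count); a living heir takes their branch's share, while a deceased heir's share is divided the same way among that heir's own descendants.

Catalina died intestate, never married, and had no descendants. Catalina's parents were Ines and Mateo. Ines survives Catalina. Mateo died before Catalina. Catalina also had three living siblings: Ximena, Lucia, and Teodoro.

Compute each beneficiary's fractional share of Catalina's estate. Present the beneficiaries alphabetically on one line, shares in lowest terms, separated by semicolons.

Ines 1

Only one parent, Ines, survives, so Ines takes the entire estate. The siblings take nothing because a surviving parent has priority.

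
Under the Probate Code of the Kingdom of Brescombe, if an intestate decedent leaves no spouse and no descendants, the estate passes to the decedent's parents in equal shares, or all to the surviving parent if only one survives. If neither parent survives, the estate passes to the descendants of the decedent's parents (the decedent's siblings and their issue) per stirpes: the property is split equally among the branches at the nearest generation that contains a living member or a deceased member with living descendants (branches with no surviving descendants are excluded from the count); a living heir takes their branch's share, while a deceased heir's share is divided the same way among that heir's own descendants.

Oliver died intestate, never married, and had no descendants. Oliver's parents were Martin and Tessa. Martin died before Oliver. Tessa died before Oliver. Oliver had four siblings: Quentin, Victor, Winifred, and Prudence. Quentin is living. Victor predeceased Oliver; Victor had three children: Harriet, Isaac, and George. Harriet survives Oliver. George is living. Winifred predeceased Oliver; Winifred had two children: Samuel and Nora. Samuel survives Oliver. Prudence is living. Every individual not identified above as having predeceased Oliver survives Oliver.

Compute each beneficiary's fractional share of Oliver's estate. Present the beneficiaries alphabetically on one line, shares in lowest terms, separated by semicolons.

George 1/12; Harriet 1/12; Isaac 1/12; Nora 1/8; Prudence 1/4; Quentin 1/4; Samuel 1/8

Neither parent survives and there are no descendants, so the estate passes to Oliver's siblings and their issue per stirpes.
The estate is divided into 4 equal shares of 1/4 among Quentin, Victor, Winifred, Prudence.
Quentin is living and takes 1/4.
Victor predeceased; the 1/4 allotted to Victor's branch passes to Victor's issue by representation.
The 1/4 is divided into 3 equal shares of 1/12 among Harriet, Isaac, George.
Harriet is living and takes 1/12.
Isaac is living and takes 1/12.
George is living and takes 1/12.
Winifred predeceased; the 1/4 allotted to Winifred's branch passes to Winifred's issue by representation.
The 1/4 is divided into 2 equal shares of 1/8 among Samuel, Nora.
Samuel is living and takes 1/8.
Nora is living and takes 1/8.
Prudence is living and takes 1/4.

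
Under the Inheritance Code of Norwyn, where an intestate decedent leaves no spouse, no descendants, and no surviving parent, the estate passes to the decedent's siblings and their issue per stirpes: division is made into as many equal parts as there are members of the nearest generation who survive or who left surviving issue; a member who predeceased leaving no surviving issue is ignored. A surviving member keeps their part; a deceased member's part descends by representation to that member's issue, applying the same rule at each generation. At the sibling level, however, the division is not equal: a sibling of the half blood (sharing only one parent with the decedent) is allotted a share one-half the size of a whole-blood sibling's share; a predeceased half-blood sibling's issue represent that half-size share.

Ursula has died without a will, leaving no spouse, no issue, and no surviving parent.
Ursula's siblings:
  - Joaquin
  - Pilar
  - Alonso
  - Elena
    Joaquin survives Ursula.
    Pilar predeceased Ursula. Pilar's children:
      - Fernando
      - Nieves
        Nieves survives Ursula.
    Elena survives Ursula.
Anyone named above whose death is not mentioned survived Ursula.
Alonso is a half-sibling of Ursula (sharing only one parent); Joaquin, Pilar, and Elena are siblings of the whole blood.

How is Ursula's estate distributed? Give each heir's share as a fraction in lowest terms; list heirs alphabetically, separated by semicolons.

Alonso 1/7; Elena 2/7; Fernando 1/7; Joaquin 2/7; Nieves 1/7

No spouse, descendants, or parent survives, so the estate passes to Ursula's siblings per stirpes.
Half-blood siblings count for one-half the weight of whole-blood siblings at the initial division.
Dividing 1 in proportion to weights (total weight 7/2): Joaquin (weight 1) → 2/7; Pilar (weight 1) → 2/7; Alonso (weight 1/2) → 1/7; Elena (weight 1) → 2/7.
Joaquin is living and takes 2/7.
Pilar predeceased; the 2/7 allotted to Pilar's branch passes to Pilar's issue by representation.
The 2/7 is divided into 2 equal shares of 1/7 among Fernando, Nieves.
Fernando is living and takes 1/7.
Nieves is living and takes 1/7.
Alonso is living and takes 1/7.
Elena is living and takes 2/7.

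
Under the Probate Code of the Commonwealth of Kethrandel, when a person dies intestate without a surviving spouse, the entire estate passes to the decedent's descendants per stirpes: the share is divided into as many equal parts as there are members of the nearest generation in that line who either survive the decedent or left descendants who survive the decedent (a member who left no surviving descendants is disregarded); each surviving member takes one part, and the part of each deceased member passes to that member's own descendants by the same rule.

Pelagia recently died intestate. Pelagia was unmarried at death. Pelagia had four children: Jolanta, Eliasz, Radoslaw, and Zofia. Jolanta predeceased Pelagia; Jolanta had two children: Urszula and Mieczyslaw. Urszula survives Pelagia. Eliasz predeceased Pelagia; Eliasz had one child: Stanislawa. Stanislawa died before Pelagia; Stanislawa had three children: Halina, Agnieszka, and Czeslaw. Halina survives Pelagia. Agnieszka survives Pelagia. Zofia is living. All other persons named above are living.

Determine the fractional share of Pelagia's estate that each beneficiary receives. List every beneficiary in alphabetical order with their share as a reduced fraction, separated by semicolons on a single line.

There is no surviving spouse, so the entire estate passes to Pelagia's descendants per stirpes.
The estate is divided into 4 equal shares of 1/4 among Jolanta, Eliasz, Radoslaw, Zofia.
Jolanta predeceased; the 1/4 allotted to Jolanta's branch passes to Jolanta's issue by representation.
The 1/4 is divided into 2 equal shares of 1/8 among Urszula, Mieczyslaw.
Urszula is living and takes 1/8.
Mieczyslaw is living and takes 1/8.
Eliasz predeceased; the 1/4 allotted to Eliasz's branch passes to Eliasz's issue by representation.
Stanislawa's line is the sole branch at this level, so the full 1/4 passes to Stanislawa's issue by representation.
The 1/4 is divided into 3 equal shares of 1/12 among Halina, Agnieszka, Czeslaw.
Halina is living and takes 1/12.
Agnieszka is living and takes 1/12.
Czeslaw is living and takes 1/12.
Radoslaw is living and takes 1/4.
Zofia is living and takes 1/4.

Agnieszka 1/12; Czeslaw 1/12; Halina 1/12; Mieczyslaw 1/8; Radoslaw 1/4; Urszula 1/8; Zofia 1/4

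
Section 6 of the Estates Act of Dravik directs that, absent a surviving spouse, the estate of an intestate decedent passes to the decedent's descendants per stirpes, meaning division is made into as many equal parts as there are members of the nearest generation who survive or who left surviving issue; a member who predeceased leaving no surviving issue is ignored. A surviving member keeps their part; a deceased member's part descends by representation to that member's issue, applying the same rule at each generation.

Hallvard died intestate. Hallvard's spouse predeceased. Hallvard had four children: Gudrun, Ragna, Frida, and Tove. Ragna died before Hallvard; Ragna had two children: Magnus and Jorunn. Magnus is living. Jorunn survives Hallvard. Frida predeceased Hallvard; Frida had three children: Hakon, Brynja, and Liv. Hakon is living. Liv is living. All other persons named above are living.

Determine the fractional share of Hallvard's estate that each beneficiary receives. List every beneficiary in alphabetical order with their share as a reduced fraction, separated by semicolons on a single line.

Brynja 1/12; Gudrun 1/4; Hakon 1/12; Jorunn 1/8; Liv 1/12; Magnus 1/8; Tove 1/4

There is no surviving spouse, so the entire estate passes to Hallvard's descendants per stirpes.
The estate is divided into 4 equal shares of 1/4 among Gudrun, Ragna, Frida, Tove.
Gudrun is living and takes 1/4.
Ragna predeceased; the 1/4 allotted to Ragna's branch passes to Ragna's issue by representation.
The 1/4 is divided into 2 equal shares of 1/8 among Magnus, Jorunn.
Magnus is living and takes 1/8.
Jorunn is living and takes 1/8.
Frida predeceased; the 1/4 allotted to Frida's branch passes to Frida's issue by representation.
The 1/4 is divided into 3 equal shares of 1/12 among Hakon, Brynja, Liv.
Hakon is living and takes 1/12.
Brynja is living and takes 1/12.
Liv is living and takes 1/12.
Tove is living and takes 1/4.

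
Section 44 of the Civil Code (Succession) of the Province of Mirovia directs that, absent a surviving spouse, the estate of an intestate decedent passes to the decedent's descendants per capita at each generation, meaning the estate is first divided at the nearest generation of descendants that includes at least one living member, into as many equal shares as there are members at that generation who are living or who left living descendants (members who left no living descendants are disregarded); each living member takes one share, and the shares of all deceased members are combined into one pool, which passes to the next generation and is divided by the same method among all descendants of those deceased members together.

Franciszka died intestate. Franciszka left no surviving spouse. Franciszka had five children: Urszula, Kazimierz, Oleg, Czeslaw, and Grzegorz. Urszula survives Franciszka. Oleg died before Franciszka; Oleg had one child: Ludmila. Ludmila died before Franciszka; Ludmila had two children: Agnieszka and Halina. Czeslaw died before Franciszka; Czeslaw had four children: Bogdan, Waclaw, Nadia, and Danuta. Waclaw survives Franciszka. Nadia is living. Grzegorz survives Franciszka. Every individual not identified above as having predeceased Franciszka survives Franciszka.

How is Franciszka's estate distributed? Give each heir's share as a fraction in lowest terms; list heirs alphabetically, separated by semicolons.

There is no surviving spouse, so the entire estate passes to Franciszka's descendants per capita at each generation.
At generation 1 (Urszula, Kazimierz, Oleg, Czeslaw, Grzegorz) there are 5 shares of (1)/5 = 1/5 each.
Living: Urszula, Kazimierz, and Grzegorz — each takes 1/5.
Deceased: Oleg and Czeslaw. Their combined 2/5 is pooled and carried to generation 2.
At generation 2 (Ludmila, Bogdan, Waclaw, Nadia, Danuta) there are 5 shares of (2/5)/5 = 2/25 each.
Living: Bogdan, Waclaw, Nadia, and Danuta — each takes 2/25.
Deceased: Ludmila. That 2/25 share is carried to generation 3.
At generation 3 (Agnieszka, Halina) there are 2 shares of (2/25)/2 = 1/25 each.
Living: Agnieszka and Halina — each takes 1/25.

Agnieszka 1/25; Bogdan 2/25; Danuta 2/25; Grzegorz 1/5; Halina 1/25; Kazimierz 1/5; Nadia 2/25; Urszula 1/5; Waclaw 2/25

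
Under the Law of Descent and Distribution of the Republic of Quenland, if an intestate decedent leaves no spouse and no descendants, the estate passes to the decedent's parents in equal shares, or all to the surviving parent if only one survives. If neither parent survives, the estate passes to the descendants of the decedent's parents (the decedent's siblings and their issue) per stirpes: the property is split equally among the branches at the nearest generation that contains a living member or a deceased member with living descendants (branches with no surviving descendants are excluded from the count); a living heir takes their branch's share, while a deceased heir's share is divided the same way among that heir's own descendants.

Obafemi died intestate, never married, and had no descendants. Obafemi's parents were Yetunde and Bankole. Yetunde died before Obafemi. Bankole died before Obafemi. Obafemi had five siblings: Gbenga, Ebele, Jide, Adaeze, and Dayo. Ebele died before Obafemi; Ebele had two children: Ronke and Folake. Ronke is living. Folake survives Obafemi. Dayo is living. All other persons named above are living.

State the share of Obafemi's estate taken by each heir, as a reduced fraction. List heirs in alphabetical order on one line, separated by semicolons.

Adaeze 1/5; Dayo 1/5; Folake 1/10; Gbenga 1/5; Jide 1/5; Ronke 1/10

Neither parent survives and there are no descendants, so the estate passes to Obafemi's siblings and their issue per stirpes.
The estate is divided into 5 equal shares of 1/5 among Gbenga, Ebele, Jide, Adaeze, Dayo.
Gbenga is living and takes 1/5.
Ebele predeceased; the 1/5 allotted to Ebele's branch passes to Ebele's issue by representation.
The 1/5 is divided into 2 equal shares of 1/10 among Ronke, Folake.
Ronke is living and takes 1/10.
Folake is living and takes 1/10.
Jide is living and takes 1/5.
Adaeze is living and takes 1/5.
Dayo is living and takes 1/5.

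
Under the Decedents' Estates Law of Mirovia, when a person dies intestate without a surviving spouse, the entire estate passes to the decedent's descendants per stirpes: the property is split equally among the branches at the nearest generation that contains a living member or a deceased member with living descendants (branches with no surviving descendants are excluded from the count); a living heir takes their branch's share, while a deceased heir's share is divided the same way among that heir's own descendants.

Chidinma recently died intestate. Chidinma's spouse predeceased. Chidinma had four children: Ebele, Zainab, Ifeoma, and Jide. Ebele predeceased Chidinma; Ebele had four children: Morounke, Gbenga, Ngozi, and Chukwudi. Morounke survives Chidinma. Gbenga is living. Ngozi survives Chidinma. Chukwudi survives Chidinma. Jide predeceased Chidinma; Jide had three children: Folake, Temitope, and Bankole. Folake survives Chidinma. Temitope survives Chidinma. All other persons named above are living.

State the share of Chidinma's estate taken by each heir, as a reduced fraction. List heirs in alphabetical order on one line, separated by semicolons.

Bankole 1/12; Chukwudi 1/16; Folake 1/12; Gbenga 1/16; Ifeoma 1/4; Morounke 1/16; Ngozi 1/16; Temitope 1/12; Zainab 1/4

There is no surviving spouse, so the entire estate passes to Chidinma's descendants per stirpes.
The estate is divided into 4 equal shares of 1/4 among Ebele, Zainab, Ifeoma, Jide.
Ebele predeceased; the 1/4 allotted to Ebele's branch passes to Ebele's issue by representation.
The 1/4 is divided into 4 equal shares of 1/16 among Morounke, Gbenga, Ngozi, Chukwudi.
Morounke is living and takes 1/16.
Gbenga is living and takes 1/16.
Ngozi is living and takes 1/16.
Chukwudi is living and takes 1/16.
Zainab is living and takes 1/4.
Ifeoma is living and takes 1/4.
Jide predeceased; the 1/4 allotted to Jide's branch passes to Jide's issue by representation.
The 1/4 is divided into 3 equal shares of 1/12 among Folake, Temitope, Bankole.
Folake is living and takes 1/12.
Temitope is living and takes 1/12.
Bankole is living and takes 1/12.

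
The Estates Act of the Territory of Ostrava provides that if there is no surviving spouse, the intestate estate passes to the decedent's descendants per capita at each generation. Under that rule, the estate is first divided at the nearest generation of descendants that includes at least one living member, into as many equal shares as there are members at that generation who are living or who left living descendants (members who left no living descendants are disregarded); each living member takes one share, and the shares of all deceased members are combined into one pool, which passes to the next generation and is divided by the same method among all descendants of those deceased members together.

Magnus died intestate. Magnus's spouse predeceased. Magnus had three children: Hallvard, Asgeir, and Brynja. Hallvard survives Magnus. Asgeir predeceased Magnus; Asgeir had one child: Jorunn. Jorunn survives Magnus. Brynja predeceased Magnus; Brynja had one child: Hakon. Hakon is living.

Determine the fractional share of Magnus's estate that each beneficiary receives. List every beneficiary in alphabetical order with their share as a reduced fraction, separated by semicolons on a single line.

There is no surviving spouse, so the entire estate passes to Magnus's descendants per capita at each generation.
At generation 1 (Hallvard, Asgeir, Brynja) there are 3 shares of (1)/3 = 1/3 each.
Living: Hallvard — each takes 1/3.
Deceased: Asgeir and Brynja. Their combined 2/3 is pooled and carried to generation 2.
At generation 2 (Jorunn, Hakon) there are 2 shares of (2/3)/2 = 1/3 each.
Living: Jorunn and Hakon — each takes 1/3.

Hakon 1/3; Hallvard 1/3; Jorunn 1/3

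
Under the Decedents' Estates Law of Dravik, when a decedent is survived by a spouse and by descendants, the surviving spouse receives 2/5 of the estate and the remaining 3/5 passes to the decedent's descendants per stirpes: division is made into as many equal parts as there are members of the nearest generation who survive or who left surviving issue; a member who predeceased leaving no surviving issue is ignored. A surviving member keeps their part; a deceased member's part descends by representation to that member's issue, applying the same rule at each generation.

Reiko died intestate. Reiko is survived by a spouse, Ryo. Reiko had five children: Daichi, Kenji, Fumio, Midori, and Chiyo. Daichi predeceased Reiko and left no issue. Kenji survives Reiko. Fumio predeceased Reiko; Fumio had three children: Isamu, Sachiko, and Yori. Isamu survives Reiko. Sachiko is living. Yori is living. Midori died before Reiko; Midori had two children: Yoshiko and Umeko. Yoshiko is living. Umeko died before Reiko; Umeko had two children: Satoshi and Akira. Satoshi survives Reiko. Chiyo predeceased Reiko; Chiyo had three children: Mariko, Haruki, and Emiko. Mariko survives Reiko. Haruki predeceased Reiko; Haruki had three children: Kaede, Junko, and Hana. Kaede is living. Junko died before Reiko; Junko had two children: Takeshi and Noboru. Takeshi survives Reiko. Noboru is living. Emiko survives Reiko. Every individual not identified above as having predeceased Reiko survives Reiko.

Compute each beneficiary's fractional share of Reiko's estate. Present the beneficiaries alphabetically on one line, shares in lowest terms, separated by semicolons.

Ryo, as surviving spouse, takes 2/5.
The remaining 3/5 passes to Reiko's descendants per stirpes.
Daichi left no surviving issue, so that branch lapses and is disregarded.
The 3/5 is divided into 4 equal shares of 3/20 among Kenji, Fumio, Midori, Chiyo.
Kenji is living and takes 3/20.
Fumio predeceased; the 3/20 allotted to Fumio's branch passes to Fumio's issue by representation.
The 3/20 is divided into 3 equal shares of 1/20 among Isamu, Sachiko, Yori.
Isamu is living and takes 1/20.
Sachiko is living and takes 1/20.
Yori is living and takes 1/20.
Midori predeceased; the 3/20 allotted to Midori's branch passes to Midori's issue by representation.
The 3/20 is divided into 2 equal shares of 3/40 among Yoshiko, Umeko.
Yoshiko is living and takes 3/40.
Umeko predeceased; the 3/40 allotted to Umeko's branch passes to Umeko's issue by representation.
The 3/40 is divided into 2 equal shares of 3/80 among Satoshi, Akira.
Satoshi is living and takes 3/80.
Akira is living and takes 3/80.
Chiyo predeceased; the 3/20 allotted to Chiyo's branch passes to Chiyo's issue by representation.
The 3/20 is divided into 3 equal shares of 1/20 among Mariko, Haruki, Emiko.
Mariko is living and takes 1/20.
Haruki predeceased; the 1/20 allotted to Haruki's branch passes to Haruki's issue by representation.
The 1/20 is divided into 3 equal shares of 1/60 among Kaede, Junko, Hana.
Kaede is living and takes 1/60.
Junko predeceased; the 1/60 allotted to Junko's branch passes to Junko's issue by representation.
The 1/60 is divided into 2 equal shares of 1/120 among Takeshi, Noboru.
Takeshi is living and takes 1/120.
Noboru is living and takes 1/120.
Hana is living and takes 1/60.
Emiko is living and takes 1/20.

Akira 3/80; Emiko 1/20; Hana 1/60; Isamu 1/20; Kaede 1/60; Kenji 3/20; Mariko 1/20; Noboru 1/120; Ryo 2/5; Sachiko 1/20; Satoshi 3/80; Takeshi 1/120; Yori 1/20; Yoshiko 3/40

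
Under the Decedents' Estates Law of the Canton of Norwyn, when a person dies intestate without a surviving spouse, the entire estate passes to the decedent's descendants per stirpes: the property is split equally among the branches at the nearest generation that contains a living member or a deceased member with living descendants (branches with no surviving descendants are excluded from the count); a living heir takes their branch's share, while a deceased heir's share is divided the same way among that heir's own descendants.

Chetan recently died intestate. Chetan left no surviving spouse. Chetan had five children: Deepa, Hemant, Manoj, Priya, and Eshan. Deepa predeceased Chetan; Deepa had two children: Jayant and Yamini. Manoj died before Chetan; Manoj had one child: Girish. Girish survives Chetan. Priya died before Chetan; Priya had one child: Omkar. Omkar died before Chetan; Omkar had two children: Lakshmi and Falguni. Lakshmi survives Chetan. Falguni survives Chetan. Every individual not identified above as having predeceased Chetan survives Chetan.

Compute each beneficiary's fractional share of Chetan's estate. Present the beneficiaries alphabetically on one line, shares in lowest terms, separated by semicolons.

Eshan 1/5; Falguni 1/10; Girish 1/5; Hemant 1/5; Jayant 1/10; Lakshmi 1/10; Yamini 1/10

There is no surviving spouse, so the entire estate passes to Chetan's descendants per stirpes.
The estate is divided into 5 equal shares of 1/5 among Deepa, Hemant, Manoj, Priya, Eshan.
Deepa predeceased; the 1/5 allotted to Deepa's branch passes to Deepa's issue by representation.
The 1/5 is divided into 2 equal shares of 1/10 among Jayant, Yamini.
Jayant is living and takes 1/10.
Yamini is living and takes 1/10.
Hemant is living and takes 1/5.
Manoj predeceased; the 1/5 allotted to Manoj's branch passes to Manoj's issue by representation.
Girish is the sole taker at this level and receives the full 1/5.
Priya predeceased; the 1/5 allotted to Priya's branch passes to Priya's issue by representation.
Omkar's line is the sole branch at this level, so the full 1/5 passes to Omkar's issue by representation.
The 1/5 is divided into 2 equal shares of 1/10 among Lakshmi, Falguni.
Lakshmi is living and takes 1/10.
Falguni is living and takes 1/10.
Eshan is living and takes 1/5.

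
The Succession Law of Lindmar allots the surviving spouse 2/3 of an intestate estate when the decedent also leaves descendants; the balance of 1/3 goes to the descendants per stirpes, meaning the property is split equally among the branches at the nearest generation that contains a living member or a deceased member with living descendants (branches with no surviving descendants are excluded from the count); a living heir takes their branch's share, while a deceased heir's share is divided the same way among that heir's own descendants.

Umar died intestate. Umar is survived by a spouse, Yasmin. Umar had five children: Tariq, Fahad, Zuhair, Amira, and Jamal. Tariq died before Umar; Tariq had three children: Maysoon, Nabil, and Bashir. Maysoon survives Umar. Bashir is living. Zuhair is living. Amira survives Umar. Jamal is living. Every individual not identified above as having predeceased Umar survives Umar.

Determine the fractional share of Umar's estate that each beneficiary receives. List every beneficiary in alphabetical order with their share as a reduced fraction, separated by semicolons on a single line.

Amira 1/15; Bashir 1/45; Fahad 1/15; Jamal 1/15; Maysoon 1/45; Nabil 1/45; Yasmin 2/3; Zuhair 1/15

Yasmin, as surviving spouse, takes 2/3.
The remaining 1/3 passes to Umar's descendants per stirpes.
The 1/3 is divided into 5 equal shares of 1/15 among Tariq, Fahad, Zuhair, Amira, Jamal.
Tariq predeceased; the 1/15 allotted to Tariq's branch passes to Tariq's issue by representation.
The 1/15 is divided into 3 equal shares of 1/45 among Maysoon, Nabil, Bashir.
Maysoon is living and takes 1/45.
Nabil is living and takes 1/45.
Bashir is living and takes 1/45.
Fahad is living and takes 1/15.
Zuhair is living and takes 1/15.
Amira is living and takes 1/15.
Jamal is living and takes 1/15.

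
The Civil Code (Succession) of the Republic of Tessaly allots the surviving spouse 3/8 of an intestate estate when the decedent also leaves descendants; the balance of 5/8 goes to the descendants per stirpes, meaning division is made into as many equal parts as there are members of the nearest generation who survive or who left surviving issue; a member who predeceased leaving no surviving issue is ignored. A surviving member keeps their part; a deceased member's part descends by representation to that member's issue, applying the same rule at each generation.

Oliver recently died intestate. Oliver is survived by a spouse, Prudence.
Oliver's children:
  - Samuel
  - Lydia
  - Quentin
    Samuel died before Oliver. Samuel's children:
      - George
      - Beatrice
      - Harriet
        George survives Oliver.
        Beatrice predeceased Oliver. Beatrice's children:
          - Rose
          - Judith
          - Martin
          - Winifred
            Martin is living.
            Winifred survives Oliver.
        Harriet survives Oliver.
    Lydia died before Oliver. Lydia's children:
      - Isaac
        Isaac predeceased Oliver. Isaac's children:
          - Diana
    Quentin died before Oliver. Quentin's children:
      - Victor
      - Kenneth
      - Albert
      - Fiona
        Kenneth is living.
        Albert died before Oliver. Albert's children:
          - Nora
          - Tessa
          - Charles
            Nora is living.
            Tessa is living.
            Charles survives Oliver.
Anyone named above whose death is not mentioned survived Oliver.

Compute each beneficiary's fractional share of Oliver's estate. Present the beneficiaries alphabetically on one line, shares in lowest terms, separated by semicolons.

Prudence, as surviving spouse, takes 3/8.
The remaining 5/8 passes to Oliver's descendants per stirpes.
The 5/8 is divided into 3 equal shares of 5/24 among Samuel, Lydia, Quentin.
Samuel predeceased; the 5/24 allotted to Samuel's branch passes to Samuel's issue by representation.
The 5/24 is divided into 3 equal shares of 5/72 among George, Beatrice, Harriet.
George is living and takes 5/72.
Beatrice predeceased; the 5/72 allotted to Beatrice's branch passes to Beatrice's issue by representation.
The 5/72 is divided into 4 equal shares of 5/288 among Rose, Judith, Martin, Winifred.
Rose is living and takes 5/288.
Judith is living and takes 5/288.
Martin is living and takes 5/288.
Winifred is living and takes 5/288.
Harriet is living and takes 5/72.
Lydia predeceased; the 5/24 allotted to Lydia's branch passes to Lydia's issue by representation.
Isaac's line is the sole branch at this level, so the full 5/24 passes to Isaac's issue by representation.
Diana is the sole taker at this level and receives the full 5/24.
Quentin predeceased; the 5/24 allotted to Quentin's branch passes to Quentin's issue by representation.
The 5/24 is divided into 4 equal shares of 5/96 among Victor, Kenneth, Albert, Fiona.
Victor is living and takes 5/96.
Kenneth is living and takes 5/96.
Albert predeceased; the 5/96 allotted to Albert's branch passes to Albert's issue by representation.
The 5/96 is divided into 3 equal shares of 5/288 among Nora, Tessa, Charles.
Nora is living and takes 5/288.
Tessa is living and takes 5/288.
Charles is living and takes 5/288.
Fiona is living and takes 5/96.

Charles 5/288; Diana 5/24; Fiona 5/96; George 5/72; Harriet 5/72; Judith 5/288; Kenneth 5/96; Martin 5/288; Nora 5/288; Prudence 3/8; Rose 5/288; Tessa 5/288; Victor 5/96; Winifred 5/288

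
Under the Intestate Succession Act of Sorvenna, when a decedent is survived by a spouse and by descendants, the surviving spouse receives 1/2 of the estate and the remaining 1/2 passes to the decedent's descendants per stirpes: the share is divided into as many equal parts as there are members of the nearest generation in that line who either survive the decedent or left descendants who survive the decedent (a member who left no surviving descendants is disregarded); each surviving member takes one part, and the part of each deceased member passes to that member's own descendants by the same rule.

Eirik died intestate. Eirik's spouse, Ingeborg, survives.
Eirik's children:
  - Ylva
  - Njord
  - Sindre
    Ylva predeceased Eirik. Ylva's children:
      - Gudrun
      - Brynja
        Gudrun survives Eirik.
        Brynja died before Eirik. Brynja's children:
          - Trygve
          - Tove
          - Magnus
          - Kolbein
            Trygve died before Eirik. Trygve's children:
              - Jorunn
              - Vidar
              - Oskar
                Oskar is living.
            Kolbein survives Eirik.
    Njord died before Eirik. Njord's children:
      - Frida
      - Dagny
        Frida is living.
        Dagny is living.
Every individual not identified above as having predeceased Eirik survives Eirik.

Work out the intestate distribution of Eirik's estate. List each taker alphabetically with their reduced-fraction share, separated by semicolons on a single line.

Dagny 1/12; Frida 1/12; Gudrun 1/12; Ingeborg 1/2; Jorunn 1/144; Kolbein 1/48; Magnus 1/48; Oskar 1/144; Sindre 1/6; Tove 1/48; Vidar 1/144

Ingeborg, as surviving spouse, takes 1/2.
The remaining 1/2 passes to Eirik's descendants per stirpes.
The 1/2 is divided into 3 equal shares of 1/6 among Ylva, Njord, Sindre.
Ylva predeceased; the 1/6 allotted to Ylva's branch passes to Ylva's issue by representation.
The 1/6 is divided into 2 equal shares of 1/12 among Gudrun, Brynja.
Gudrun is living and takes 1/12.
Brynja predeceased; the 1/12 allotted to Brynja's branch passes to Brynja's issue by representation.
The 1/12 is divided into 4 equal shares of 1/48 among Trygve, Tove, Magnus, Kolbein.
Trygve predeceased; the 1/48 allotted to Trygve's branch passes to Trygve's issue by representation.
The 1/48 is divided into 3 equal shares of 1/144 among Jorunn, Vidar, Oskar.
Jorunn is living and takes 1/144.
Vidar is living and takes 1/144.
Oskar is living and takes 1/144.
Tove is living and takes 1/48.
Magnus is living and takes 1/48.
Kolbein is living and takes 1/48.
Njord predeceased; the 1/6 allotted to Njord's branch passes to Njord's issue by representation.
The 1/6 is divided into 2 equal shares of 1/12 among Frida, Dagny.
Frida is living and takes 1/12.
Dagny is living and takes 1/12.
Sindre is living and takes 1/6.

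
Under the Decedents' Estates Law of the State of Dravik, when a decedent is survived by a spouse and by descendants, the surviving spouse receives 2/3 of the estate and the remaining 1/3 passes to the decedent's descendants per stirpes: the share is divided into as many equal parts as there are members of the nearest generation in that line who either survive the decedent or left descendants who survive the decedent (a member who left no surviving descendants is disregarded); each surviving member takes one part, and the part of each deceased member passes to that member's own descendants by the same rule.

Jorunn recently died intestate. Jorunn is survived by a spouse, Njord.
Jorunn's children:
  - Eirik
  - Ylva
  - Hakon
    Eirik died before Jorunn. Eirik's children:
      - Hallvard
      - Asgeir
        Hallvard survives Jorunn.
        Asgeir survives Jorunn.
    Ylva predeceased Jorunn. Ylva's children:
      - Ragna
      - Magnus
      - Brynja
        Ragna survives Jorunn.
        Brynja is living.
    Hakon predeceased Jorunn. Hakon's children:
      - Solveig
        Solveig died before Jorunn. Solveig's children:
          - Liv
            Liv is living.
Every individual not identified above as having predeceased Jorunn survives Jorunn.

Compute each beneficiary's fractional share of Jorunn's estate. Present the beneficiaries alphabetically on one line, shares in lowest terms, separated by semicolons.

Asgeir 1/18; Brynja 1/27; Hallvard 1/18; Liv 1/9; Magnus 1/27; Njord 2/3; Ragna 1/27

Njord, as surviving spouse, takes 2/3.
The remaining 1/3 passes to Jorunn's descendants per stirpes.
The 1/3 is divided into 3 equal shares of 1/9 among Eirik, Ylva, Hakon.
Eirik predeceased; the 1/9 allotted to Eirik's branch passes to Eirik's issue by representation.
The 1/9 is divided into 2 equal shares of 1/18 among Hallvard, Asgeir.
Hallvard is living and takes 1/18.
Asgeir is living and takes 1/18.
Ylva predeceased; the 1/9 allotted to Ylva's branch passes to Ylva's issue by representation.
The 1/9 is divided into 3 equal shares of 1/27 among Ragna, Magnus, Brynja.
Ragna is living and takes 1/27.
Magnus is living and takes 1/27.
Brynja is living and takes 1/27.
Hakon predeceased; the 1/9 allotted to Hakon's branch passes to Hakon's issue by representation.
Solveig's line is the sole branch at this level, so the full 1/9 passes to Solveig's issue by representation.
Liv is the sole taker at this level and receives the full 1/9.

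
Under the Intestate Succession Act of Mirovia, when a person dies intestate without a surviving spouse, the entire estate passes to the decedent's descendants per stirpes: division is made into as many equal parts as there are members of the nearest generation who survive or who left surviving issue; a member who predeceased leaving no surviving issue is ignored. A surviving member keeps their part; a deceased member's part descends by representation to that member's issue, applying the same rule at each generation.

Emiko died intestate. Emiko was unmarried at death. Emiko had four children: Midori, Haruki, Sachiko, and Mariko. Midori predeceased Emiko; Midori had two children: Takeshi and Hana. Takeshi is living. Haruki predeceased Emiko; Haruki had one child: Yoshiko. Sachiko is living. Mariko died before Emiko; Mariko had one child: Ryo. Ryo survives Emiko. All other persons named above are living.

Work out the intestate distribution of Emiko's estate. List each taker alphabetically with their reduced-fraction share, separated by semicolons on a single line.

There is no surviving spouse, so the entire estate passes to Emiko's descendants per stirpes.
The estate is divided into 4 equal shares of 1/4 among Midori, Haruki, Sachiko, Mariko.
Midori predeceased; the 1/4 allotted to Midori's branch passes to Midori's issue by representation.
The 1/4 is divided into 2 equal shares of 1/8 among Takeshi, Hana.
Takeshi is living and takes 1/8.
Hana is living and takes 1/8.
Haruki predeceased; the 1/4 allotted to Haruki's branch passes to Haruki's issue by representation.
Yoshiko is the sole taker at this level and receives the full 1/4.
Sachiko is living and takes 1/4.
Mariko predeceased; the 1/4 allotted to Mariko's branch passes to Mariko's issue by representation.
Ryo is the sole taker at this level and receives the full 1/4.

Hana 1/8; Ryo 1/4; Sachiko 1/4; Takeshi 1/8; Yoshiko 1/4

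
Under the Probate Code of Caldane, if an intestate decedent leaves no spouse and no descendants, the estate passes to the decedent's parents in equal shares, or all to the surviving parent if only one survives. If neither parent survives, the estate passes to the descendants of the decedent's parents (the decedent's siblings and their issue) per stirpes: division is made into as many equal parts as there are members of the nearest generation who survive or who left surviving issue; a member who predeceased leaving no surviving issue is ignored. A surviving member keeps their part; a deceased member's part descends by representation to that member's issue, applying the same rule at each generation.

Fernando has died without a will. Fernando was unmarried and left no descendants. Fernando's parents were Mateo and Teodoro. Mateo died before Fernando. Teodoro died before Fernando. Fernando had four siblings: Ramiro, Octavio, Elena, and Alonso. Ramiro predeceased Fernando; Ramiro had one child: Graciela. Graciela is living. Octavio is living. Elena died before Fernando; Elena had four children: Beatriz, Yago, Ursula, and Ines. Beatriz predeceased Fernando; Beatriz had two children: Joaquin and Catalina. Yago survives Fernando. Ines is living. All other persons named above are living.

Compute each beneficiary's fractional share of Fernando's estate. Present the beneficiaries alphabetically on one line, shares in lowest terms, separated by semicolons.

Alonso 1/4; Catalina 1/32; Graciela 1/4; Ines 1/16; Joaquin 1/32; Octavio 1/4; Ursula 1/16; Yago 1/16

Neither parent survives and there are no descendants, so the estate passes to Fernando's siblings and their issue per stirpes.
The estate is divided into 4 equal shares of 1/4 among Ramiro, Octavio, Elena, Alonso.
Ramiro predeceased; the 1/4 allotted to Ramiro's branch passes to Ramiro's issue by representation.
Graciela is the sole taker at this level and receives the full 1/4.
Octavio is living and takes 1/4.
Elena predeceased; the 1/4 allotted to Elena's branch passes to Elena's issue by representation.
The 1/4 is divided into 4 equal shares of 1/16 among Beatriz, Yago, Ursula, Ines.
Beatriz predeceased; the 1/16 allotted to Beatriz's branch passes to Beatriz's issue by representation.
The 1/16 is divided into 2 equal shares of 1/32 among Joaquin, Catalina.
Joaquin is living and takes 1/32.
Catalina is living and takes 1/32.
Yago is living and takes 1/16.
Ursula is living and takes 1/16.
Ines is living and takes 1/16.
Alonso is living and takes 1/4.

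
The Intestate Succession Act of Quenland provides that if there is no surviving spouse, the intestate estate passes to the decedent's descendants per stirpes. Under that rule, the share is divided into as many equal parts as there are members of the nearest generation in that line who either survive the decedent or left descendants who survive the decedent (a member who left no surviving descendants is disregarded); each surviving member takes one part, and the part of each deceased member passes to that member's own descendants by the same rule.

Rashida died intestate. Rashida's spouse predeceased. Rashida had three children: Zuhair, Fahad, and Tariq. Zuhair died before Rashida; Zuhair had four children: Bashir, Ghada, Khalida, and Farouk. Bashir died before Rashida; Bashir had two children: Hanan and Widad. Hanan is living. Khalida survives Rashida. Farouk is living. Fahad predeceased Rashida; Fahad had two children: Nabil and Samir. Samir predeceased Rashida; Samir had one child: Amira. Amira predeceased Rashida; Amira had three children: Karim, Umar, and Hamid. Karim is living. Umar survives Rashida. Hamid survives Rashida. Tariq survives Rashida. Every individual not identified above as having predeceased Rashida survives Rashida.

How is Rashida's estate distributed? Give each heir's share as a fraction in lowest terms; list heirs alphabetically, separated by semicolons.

Farouk 1/12; Ghada 1/12; Hamid 1/18; Hanan 1/24; Karim 1/18; Khalida 1/12; Nabil 1/6; Tariq 1/3; Umar 1/18; Widad 1/24

There is no surviving spouse, so the entire estate passes to Rashida's descendants per stirpes.
The estate is divided into 3 equal shares of 1/3 among Zuhair, Fahad, Tariq.
Zuhair predeceased; the 1/3 allotted to Zuhair's branch passes to Zuhair's issue by representation.
The 1/3 is divided into 4 equal shares of 1/12 among Bashir, Ghada, Khalida, Farouk.
Bashir predeceased; the 1/12 allotted to Bashir's branch passes to Bashir's issue by representation.
The 1/12 is divided into 2 equal shares of 1/24 among Hanan, Widad.
Hanan is living and takes 1/24.
Widad is living and takes 1/24.
Ghada is living and takes 1/12.
Khalida is living and takes 1/12.
Farouk is living and takes 1/12.
Fahad predeceased; the 1/3 allotted to Fahad's branch passes to Fahad's issue by representation.
The 1/3 is divided into 2 equal shares of 1/6 among Nabil, Samir.
Nabil is living and takes 1/6.
Samir predeceased; the 1/6 allotted to Samir's branch passes to Samir's issue by representation.
Amira's line is the sole branch at this level, so the full 1/6 passes to Amira's issue by representation.
The 1/6 is divided into 3 equal shares of 1/18 among Karim, Umar, Hamid.
Karim is living and takes 1/18.
Umar is living and takes 1/18.
Hamid is living and takes 1/18.
Tariq is living and takes 1/3.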